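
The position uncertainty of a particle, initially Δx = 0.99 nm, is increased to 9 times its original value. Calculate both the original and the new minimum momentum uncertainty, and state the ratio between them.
Original Δp_min = 5.326 × 10^-26 kg·m/s; new Δp'_min = 5.918 × 10^-27 kg·m/s; ratio Δp'_min/Δp_min = 1/9.

From the uncertainty principle ΔxΔp ≥ ℏ/2, the minimum momentum uncertainty is Δp_min = ℏ/(2Δx).

Original (Δx = 0.99 nm = 9.900e-10 m):
Δp_min = (1.055e-34 J·s)/(2 × 9.900e-10 m) = 5.326e-26 kg·m/s

When Δx → 9Δx:
Δp'_min = ℏ/(2 × 9Δx) = (1/9) × ℏ/(2Δx) = (1/9) × Δp_min
Δp'_min = 1/9 × 5.326e-26 kg·m/s = 5.918e-27 kg·m/s

Since Δp_min ∝ 1/Δx, when Δx is increased to 9 times its original value, Δp_min decreases to 1/9 of its original value.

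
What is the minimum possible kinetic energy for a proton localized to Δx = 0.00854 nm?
71.128 meV

Localizing a particle requires giving it sufficient momentum uncertainty:

1. From uncertainty principle: Δp ≥ ℏ/(2Δx)
   Δp_min = (1.055e-34 J·s) / (2 × 8.540e-12 m)
   Δp_min = 6.174e-24 kg·m/s

2. This momentum uncertainty corresponds to kinetic energy:
   KE ≈ (Δp)²/(2m) = (6.174e-24)²/(2 × 1.673e-27 kg)
   KE = 1.140e-20 J = 71.128 meV

Tighter localization requires more energy.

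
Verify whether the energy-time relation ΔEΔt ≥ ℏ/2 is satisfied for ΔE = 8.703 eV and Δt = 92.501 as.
Yes, it satisfies the uncertainty relation.

Calculate the product ΔEΔt:
ΔE = 8.703 eV = 1.394e-18 J
ΔEΔt = (1.394e-18 J) × (9.250e-17 s)
ΔEΔt = 1.290e-34 J·s

Compare to the minimum allowed value ℏ/2:
ℏ/2 = 5.273e-35 J·s

Since ΔEΔt = 1.290e-34 J·s ≥ 5.273e-35 J·s = ℏ/2,
this satisfies the uncertainty relation.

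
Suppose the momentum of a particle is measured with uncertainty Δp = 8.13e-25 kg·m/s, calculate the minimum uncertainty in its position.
64.857 pm

Using the Heisenberg uncertainty principle:
ΔxΔp ≥ ℏ/2

The minimum uncertainty in position is:
Δx_min = ℏ/(2Δp)
Δx_min = (1.055e-34 J·s) / (2 × 8.130e-25 kg·m/s)
Δx_min = 6.486e-11 m = 64.857 pm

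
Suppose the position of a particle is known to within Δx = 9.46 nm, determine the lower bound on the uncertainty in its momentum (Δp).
5.574 × 10^-27 kg·m/s

Using the Heisenberg uncertainty principle:
ΔxΔp ≥ ℏ/2

The minimum uncertainty in momentum is:
Δp_min = ℏ/(2Δx)
Δp_min = (1.055e-34 J·s) / (2 × 9.460e-09 m)
Δp_min = 5.574e-27 kg·m/s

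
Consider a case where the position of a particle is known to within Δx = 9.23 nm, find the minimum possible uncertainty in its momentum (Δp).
5.713 × 10^-27 kg·m/s

Using the Heisenberg uncertainty principle:
ΔxΔp ≥ ℏ/2

The minimum uncertainty in momentum is:
Δp_min = ℏ/(2Δx)
Δp_min = (1.055e-34 J·s) / (2 × 9.230e-09 m)
Δp_min = 5.713e-27 kg·m/s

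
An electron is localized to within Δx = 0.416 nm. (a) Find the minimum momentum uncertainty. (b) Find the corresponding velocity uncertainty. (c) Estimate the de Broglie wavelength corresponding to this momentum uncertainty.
(a) Δp_min = 1.268 × 10^-25 kg·m/s
(b) Δv_min = 139.144 km/s
(c) λ_dB = 5.228 nm

Step-by-step:

(a) From the uncertainty principle:
Δp_min = ℏ/(2Δx) = (1.055e-34 J·s)/(2 × 4.160e-10 m) = 1.268e-25 kg·m/s

(b) The velocity uncertainty:
Δv = Δp/m = (1.268e-25 kg·m/s)/(9.109e-31 kg) = 1.391e+05 m/s = 139.144 km/s

(c) The de Broglie wavelength for this momentum:
λ = h/p = (6.626e-34 J·s)/(1.268e-25 kg·m/s) = 5.228e-09 m = 5.228 nm

Note: The de Broglie wavelength is comparable to the localization size, as expected from wave-particle duality.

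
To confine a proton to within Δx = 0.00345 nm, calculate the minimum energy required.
435.829 meV

Localizing a particle requires giving it sufficient momentum uncertainty:

1. From uncertainty principle: Δp ≥ ℏ/(2Δx)
   Δp_min = (1.055e-34 J·s) / (2 × 3.450e-12 m)
   Δp_min = 1.528e-23 kg·m/s

2. This momentum uncertainty corresponds to kinetic energy:
   KE ≈ (Δp)²/(2m) = (1.528e-23)²/(2 × 1.673e-27 kg)
   KE = 6.983e-20 J = 435.829 meV

Tighter localization requires more energy.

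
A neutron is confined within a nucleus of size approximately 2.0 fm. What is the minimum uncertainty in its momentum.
2.636 × 10^-20 kg·m/s

Using the Heisenberg uncertainty principle:
ΔxΔp ≥ ℏ/2

With Δx ≈ L = 2.000e-15 m (the confinement size):
Δp_min = ℏ/(2Δx)
Δp_min = (1.055e-34 J·s) / (2 × 2.000e-15 m)
Δp_min = 2.636e-20 kg·m/s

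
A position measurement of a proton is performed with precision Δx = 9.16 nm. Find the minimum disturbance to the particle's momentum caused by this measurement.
5.756 × 10^-27 kg·m/s

The uncertainty principle implies that measuring position disturbs momentum:
ΔxΔp ≥ ℏ/2

When we measure position with precision Δx, we necessarily introduce a momentum uncertainty:
Δp ≥ ℏ/(2Δx)
Δp_min = (1.055e-34 J·s) / (2 × 9.160e-09 m)
Δp_min = 5.756e-27 kg·m/s

The more precisely we measure position, the greater the momentum disturbance.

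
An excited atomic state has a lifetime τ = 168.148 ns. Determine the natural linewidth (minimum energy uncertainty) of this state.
1.957 neV

Using the energy-time uncertainty principle:
ΔEΔt ≥ ℏ/2

The lifetime τ represents the time uncertainty Δt.
The natural linewidth (minimum energy uncertainty) is:

ΔE = ℏ/(2τ)
ΔE = (1.055e-34 J·s) / (2 × 1.681e-07 s)
ΔE = 3.136e-28 J = 1.957 neV

This natural linewidth limits the precision of spectroscopic measurements.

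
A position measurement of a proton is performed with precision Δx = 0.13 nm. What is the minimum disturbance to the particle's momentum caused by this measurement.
4.056 × 10^-25 kg·m/s

The uncertainty principle implies that measuring position disturbs momentum:
ΔxΔp ≥ ℏ/2

When we measure position with precision Δx, we necessarily introduce a momentum uncertainty:
Δp ≥ ℏ/(2Δx)
Δp_min = (1.055e-34 J·s) / (2 × 1.300e-10 m)
Δp_min = 4.056e-25 kg·m/s

The more precisely we measure position, the greater the momentum disturbance.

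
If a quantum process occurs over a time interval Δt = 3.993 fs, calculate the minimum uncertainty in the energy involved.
82.421 meV

Using the energy-time uncertainty principle:
ΔEΔt ≥ ℏ/2

The minimum uncertainty in energy is:
ΔE_min = ℏ/(2Δt)
ΔE_min = (1.055e-34 J·s) / (2 × 3.993e-15 s)
ΔE_min = 1.321e-20 J = 82.421 meV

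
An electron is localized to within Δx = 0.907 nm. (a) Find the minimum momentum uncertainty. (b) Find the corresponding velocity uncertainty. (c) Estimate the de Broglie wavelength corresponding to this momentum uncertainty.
(a) Δp_min = 5.814 × 10^-26 kg·m/s
(b) Δv_min = 63.819 km/s
(c) λ_dB = 11.398 nm

Step-by-step:

(a) From the uncertainty principle:
Δp_min = ℏ/(2Δx) = (1.055e-34 J·s)/(2 × 9.070e-10 m) = 5.814e-26 kg·m/s

(b) The velocity uncertainty:
Δv = Δp/m = (5.814e-26 kg·m/s)/(9.109e-31 kg) = 6.382e+04 m/s = 63.819 km/s

(c) The de Broglie wavelength for this momentum:
λ = h/p = (6.626e-34 J·s)/(5.814e-26 kg·m/s) = 1.140e-08 m = 11.398 nm

Note: The de Broglie wavelength is comparable to the localization size, as expected from wave-particle duality.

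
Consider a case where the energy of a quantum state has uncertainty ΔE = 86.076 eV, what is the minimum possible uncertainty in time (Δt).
3.823 as

Using the energy-time uncertainty principle:
ΔEΔt ≥ ℏ/2

The minimum uncertainty in time is:
Δt_min = ℏ/(2ΔE)
Δt_min = (1.055e-34 J·s) / (2 × 1.379e-17 J)
Δt_min = 3.823e-18 s = 3.823 as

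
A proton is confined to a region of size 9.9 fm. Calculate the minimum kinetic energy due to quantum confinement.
52.928 keV

Using the uncertainty principle:

1. Position uncertainty: Δx ≈ 9.900e-15 m
2. Minimum momentum uncertainty: Δp = ℏ/(2Δx) = 5.326e-21 kg·m/s
3. Minimum kinetic energy:
   KE = (Δp)²/(2m) = (5.326e-21)²/(2 × 1.673e-27 kg)
   KE = 8.480e-15 J = 52.928 keV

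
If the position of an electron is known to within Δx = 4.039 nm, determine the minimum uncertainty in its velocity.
14.331 km/s

Using the Heisenberg uncertainty principle and Δp = mΔv:
ΔxΔp ≥ ℏ/2
Δx(mΔv) ≥ ℏ/2

The minimum uncertainty in velocity is:
Δv_min = ℏ/(2mΔx)
Δv_min = (1.055e-34 J·s) / (2 × 9.109e-31 kg × 4.039e-09 m)
Δv_min = 1.433e+04 m/s = 14.331 km/s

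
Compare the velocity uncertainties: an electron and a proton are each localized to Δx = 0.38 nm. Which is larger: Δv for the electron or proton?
The electron has the larger minimum velocity uncertainty, by a ratio of 1836.2.

For both particles, Δp_min = ℏ/(2Δx) = 1.388e-25 kg·m/s (same for both).

The velocity uncertainty is Δv = Δp/m:
- electron: Δv = 1.388e-25 / 9.109e-31 = 1.523e+05 m/s = 152.326 km/s
- proton: Δv = 1.388e-25 / 1.673e-27 = 8.296e+01 m/s = 82.959 m/s

Ratio: 1.523e+05 / 8.296e+01 = 1836.2

The lighter particle has larger velocity uncertainty because Δv ∝ 1/m.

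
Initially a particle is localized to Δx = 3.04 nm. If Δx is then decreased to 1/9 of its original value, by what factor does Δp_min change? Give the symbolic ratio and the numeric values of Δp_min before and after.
Original Δp_min = 1.734 × 10^-26 kg·m/s; new Δp'_min = 1.561 × 10^-25 kg·m/s; ratio Δp'_min/Δp_min = 9.

From the uncertainty principle ΔxΔp ≥ ℏ/2, the minimum momentum uncertainty is Δp_min = ℏ/(2Δx).

Original (Δx = 3.04 nm = 3.040e-09 m):
Δp_min = (1.055e-34 J·s)/(2 × 3.040e-09 m) = 1.734e-26 kg·m/s

When Δx → (1/9)Δx:
Δp'_min = ℏ/(2 × (1/9)Δx) = 9 × ℏ/(2Δx) = 9 × Δp_min
Δp'_min = 9 × 1.734e-26 kg·m/s = 1.561e-25 kg·m/s

Since Δp_min ∝ 1/Δx, when Δx is decreased to 1/9 of its original value, Δp_min increases to 9 times its original value.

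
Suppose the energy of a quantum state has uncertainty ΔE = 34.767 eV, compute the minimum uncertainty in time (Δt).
9.466 as

Using the energy-time uncertainty principle:
ΔEΔt ≥ ℏ/2

The minimum uncertainty in time is:
Δt_min = ℏ/(2ΔE)
Δt_min = (1.055e-34 J·s) / (2 × 5.570e-18 J)
Δt_min = 9.466e-18 s = 9.466 as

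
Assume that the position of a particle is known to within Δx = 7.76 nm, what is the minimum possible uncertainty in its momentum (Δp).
6.795 × 10^-27 kg·m/s

Using the Heisenberg uncertainty principle:
ΔxΔp ≥ ℏ/2

The minimum uncertainty in momentum is:
Δp_min = ℏ/(2Δx)
Δp_min = (1.055e-34 J·s) / (2 × 7.760e-09 m)
Δp_min = 6.795e-27 kg·m/s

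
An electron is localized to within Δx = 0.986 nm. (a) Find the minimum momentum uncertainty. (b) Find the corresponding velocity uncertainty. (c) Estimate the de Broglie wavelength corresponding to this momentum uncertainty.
(a) Δp_min = 5.348 × 10^-26 kg·m/s
(b) Δv_min = 58.706 km/s
(c) λ_dB = 12.390 nm

Step-by-step:

(a) From the uncertainty principle:
Δp_min = ℏ/(2Δx) = (1.055e-34 J·s)/(2 × 9.860e-10 m) = 5.348e-26 kg·m/s

(b) The velocity uncertainty:
Δv = Δp/m = (5.348e-26 kg·m/s)/(9.109e-31 kg) = 5.871e+04 m/s = 58.706 km/s

(c) The de Broglie wavelength for this momentum:
λ = h/p = (6.626e-34 J·s)/(5.348e-26 kg·m/s) = 1.239e-08 m = 12.390 nm

Note: The de Broglie wavelength is comparable to the localization size, as expected from wave-particle duality.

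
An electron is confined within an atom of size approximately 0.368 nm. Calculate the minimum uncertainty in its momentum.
1.433 × 10^-25 kg·m/s

Using the Heisenberg uncertainty principle:
ΔxΔp ≥ ℏ/2

With Δx ≈ L = 3.680e-10 m (the confinement size):
Δp_min = ℏ/(2Δx)
Δp_min = (1.055e-34 J·s) / (2 × 3.680e-10 m)
Δp_min = 1.433e-25 kg·m/s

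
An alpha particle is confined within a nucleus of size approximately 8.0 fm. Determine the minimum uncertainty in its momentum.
6.591 × 10^-21 kg·m/s

Using the Heisenberg uncertainty principle:
ΔxΔp ≥ ℏ/2

With Δx ≈ L = 8.000e-15 m (the confinement size):
Δp_min = ℏ/(2Δx)
Δp_min = (1.055e-34 J·s) / (2 × 8.000e-15 m)
Δp_min = 6.591e-21 kg·m/s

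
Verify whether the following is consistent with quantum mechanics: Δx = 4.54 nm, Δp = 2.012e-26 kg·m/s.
Yes, it satisfies the uncertainty principle.

Calculate the product ΔxΔp:
ΔxΔp = (4.540e-09 m) × (2.012e-26 kg·m/s)
ΔxΔp = 9.134e-35 J·s

Compare to the minimum allowed value ℏ/2:
ℏ/2 = 5.273e-35 J·s

Since ΔxΔp = 9.134e-35 J·s ≥ 5.273e-35 J·s = ℏ/2,
the measurement satisfies the uncertainty principle.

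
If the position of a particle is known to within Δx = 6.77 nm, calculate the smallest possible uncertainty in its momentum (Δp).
7.789 × 10^-27 kg·m/s

Using the Heisenberg uncertainty principle:
ΔxΔp ≥ ℏ/2

The minimum uncertainty in momentum is:
Δp_min = ℏ/(2Δx)
Δp_min = (1.055e-34 J·s) / (2 × 6.770e-09 m)
Δp_min = 7.789e-27 kg·m/s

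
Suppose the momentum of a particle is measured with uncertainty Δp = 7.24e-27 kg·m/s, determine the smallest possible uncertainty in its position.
7.283 nm

Using the Heisenberg uncertainty principle:
ΔxΔp ≥ ℏ/2

The minimum uncertainty in position is:
Δx_min = ℏ/(2Δp)
Δx_min = (1.055e-34 J·s) / (2 × 7.240e-27 kg·m/s)
Δx_min = 7.283e-09 m = 7.283 nm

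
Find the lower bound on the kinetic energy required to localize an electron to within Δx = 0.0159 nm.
37.676 eV

Localizing a particle requires giving it sufficient momentum uncertainty:

1. From uncertainty principle: Δp ≥ ℏ/(2Δx)
   Δp_min = (1.055e-34 J·s) / (2 × 1.590e-11 m)
   Δp_min = 3.316e-24 kg·m/s

2. This momentum uncertainty corresponds to kinetic energy:
   KE ≈ (Δp)²/(2m) = (3.316e-24)²/(2 × 9.109e-31 kg)
   KE = 6.036e-18 J = 37.676 eV

Tighter localization requires more energy.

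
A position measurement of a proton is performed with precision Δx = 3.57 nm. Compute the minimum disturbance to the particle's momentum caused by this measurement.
1.477 × 10^-26 kg·m/s

The uncertainty principle implies that measuring position disturbs momentum:
ΔxΔp ≥ ℏ/2

When we measure position with precision Δx, we necessarily introduce a momentum uncertainty:
Δp ≥ ℏ/(2Δx)
Δp_min = (1.055e-34 J·s) / (2 × 3.570e-09 m)
Δp_min = 1.477e-26 kg·m/s

The more precisely we measure position, the greater the momentum disturbance.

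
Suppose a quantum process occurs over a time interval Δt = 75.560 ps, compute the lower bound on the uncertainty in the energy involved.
4.356 μeV

Using the energy-time uncertainty principle:
ΔEΔt ≥ ℏ/2

The minimum uncertainty in energy is:
ΔE_min = ℏ/(2Δt)
ΔE_min = (1.055e-34 J·s) / (2 × 7.556e-11 s)
ΔE_min = 6.978e-25 J = 4.356 μeV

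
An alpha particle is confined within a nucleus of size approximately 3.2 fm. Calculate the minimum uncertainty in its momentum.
1.648 × 10^-20 kg·m/s

Using the Heisenberg uncertainty principle:
ΔxΔp ≥ ℏ/2

With Δx ≈ L = 3.200e-15 m (the confinement size):
Δp_min = ℏ/(2Δx)
Δp_min = (1.055e-34 J·s) / (2 × 3.200e-15 m)
Δp_min = 1.648e-20 kg·m/s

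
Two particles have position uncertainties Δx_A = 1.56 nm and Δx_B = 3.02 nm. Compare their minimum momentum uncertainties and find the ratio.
Particle A has the larger minimum momentum uncertainty, by a factor of 1.94.

For each particle, the minimum momentum uncertainty is Δp_min = ℏ/(2Δx):

Particle A: Δp_A = ℏ/(2×1.560e-09 m) = 3.380e-26 kg·m/s
Particle B: Δp_B = ℏ/(2×3.020e-09 m) = 1.746e-26 kg·m/s

Ratio: Δp_A/Δp_B = 1.94

Since Δp_min ∝ 1/Δx, the particle with smaller position uncertainty (A) has larger momentum uncertainty.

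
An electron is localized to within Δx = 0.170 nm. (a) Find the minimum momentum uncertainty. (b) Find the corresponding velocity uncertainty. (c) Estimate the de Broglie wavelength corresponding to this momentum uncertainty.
(a) Δp_min = 3.102 × 10^-25 kg·m/s
(b) Δv_min = 340.493 km/s
(c) λ_dB = 2.136 nm

Step-by-step:

(a) From the uncertainty principle:
Δp_min = ℏ/(2Δx) = (1.055e-34 J·s)/(2 × 1.700e-10 m) = 3.102e-25 kg·m/s

(b) The velocity uncertainty:
Δv = Δp/m = (3.102e-25 kg·m/s)/(9.109e-31 kg) = 3.405e+05 m/s = 340.493 km/s

(c) The de Broglie wavelength for this momentum:
λ = h/p = (6.626e-34 J·s)/(3.102e-25 kg·m/s) = 2.136e-09 m = 2.136 nm

Note: The de Broglie wavelength is comparable to the localization size, as expected from wave-particle duality.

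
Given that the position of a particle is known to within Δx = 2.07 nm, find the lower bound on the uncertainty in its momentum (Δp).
2.547 × 10^-26 kg·m/s

Using the Heisenberg uncertainty principle:
ΔxΔp ≥ ℏ/2

The minimum uncertainty in momentum is:
Δp_min = ℏ/(2Δx)
Δp_min = (1.055e-34 J·s) / (2 × 2.070e-09 m)
Δp_min = 2.547e-26 kg·m/s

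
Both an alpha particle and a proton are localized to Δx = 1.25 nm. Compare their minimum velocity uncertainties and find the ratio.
The proton has the larger minimum velocity uncertainty, by a ratio of 4.0.

For both particles, Δp_min = ℏ/(2Δx) = 4.218e-26 kg·m/s (same for both).

The velocity uncertainty is Δv = Δp/m:
- alpha particle: Δv = 4.218e-26 / 6.645e-27 = 6.348e+00 m/s = 6.348 m/s
- proton: Δv = 4.218e-26 / 1.673e-27 = 2.522e+01 m/s = 25.220 m/s

Ratio: 2.522e+01 / 6.348e+00 = 4.0

The lighter particle has larger velocity uncertainty because Δv ∝ 1/m.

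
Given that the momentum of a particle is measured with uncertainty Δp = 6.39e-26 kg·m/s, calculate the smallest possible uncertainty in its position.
825.174 pm

Using the Heisenberg uncertainty principle:
ΔxΔp ≥ ℏ/2

The minimum uncertainty in position is:
Δx_min = ℏ/(2Δp)
Δx_min = (1.055e-34 J·s) / (2 × 6.390e-26 kg·m/s)
Δx_min = 8.252e-10 m = 825.174 pm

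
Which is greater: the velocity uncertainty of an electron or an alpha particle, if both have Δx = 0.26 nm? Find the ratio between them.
The electron has the larger minimum velocity uncertainty, by a ratio of 7294.3.

For both particles, Δp_min = ℏ/(2Δx) = 2.028e-25 kg·m/s (same for both).

The velocity uncertainty is Δv = Δp/m:
- electron: Δv = 2.028e-25 / 9.109e-31 = 2.226e+05 m/s = 222.630 km/s
- alpha particle: Δv = 2.028e-25 / 6.645e-27 = 3.052e+01 m/s = 30.521 m/s

Ratio: 2.226e+05 / 3.052e+01 = 7294.3

The lighter particle has larger velocity uncertainty because Δv ∝ 1/m.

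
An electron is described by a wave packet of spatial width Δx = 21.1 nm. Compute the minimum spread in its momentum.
2.499 × 10^-27 kg·m/s

For a wave packet, the spatial width Δx and momentum spread Δp are related by the uncertainty principle:
ΔxΔp ≥ ℏ/2

The minimum momentum spread is:
Δp_min = ℏ/(2Δx)
Δp_min = (1.055e-34 J·s) / (2 × 2.110e-08 m)
Δp_min = 2.499e-27 kg·m/s

A wave packet cannot have both a well-defined position and well-defined momentum.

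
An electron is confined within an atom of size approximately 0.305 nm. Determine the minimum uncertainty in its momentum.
1.729 × 10^-25 kg·m/s

Using the Heisenberg uncertainty principle:
ΔxΔp ≥ ℏ/2

With Δx ≈ L = 3.050e-10 m (the confinement size):
Δp_min = ℏ/(2Δx)
Δp_min = (1.055e-34 J·s) / (2 × 3.050e-10 m)
Δp_min = 1.729e-25 kg·m/s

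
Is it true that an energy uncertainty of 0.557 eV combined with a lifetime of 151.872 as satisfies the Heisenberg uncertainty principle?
No, it violates the uncertainty relation.

Calculate the product ΔEΔt:
ΔE = 0.557 eV = 8.924e-20 J
ΔEΔt = (8.924e-20 J) × (1.519e-16 s)
ΔEΔt = 1.355e-35 J·s

Compare to the minimum allowed value ℏ/2:
ℏ/2 = 5.273e-35 J·s

Since ΔEΔt = 1.355e-35 J·s < 5.273e-35 J·s = ℏ/2,
this violates the uncertainty relation.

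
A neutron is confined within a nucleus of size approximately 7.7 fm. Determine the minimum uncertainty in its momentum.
6.848 × 10^-21 kg·m/s

Using the Heisenberg uncertainty principle:
ΔxΔp ≥ ℏ/2

With Δx ≈ L = 7.700e-15 m (the confinement size):
Δp_min = ℏ/(2Δx)
Δp_min = (1.055e-34 J·s) / (2 × 7.700e-15 m)
Δp_min = 6.848e-21 kg·m/s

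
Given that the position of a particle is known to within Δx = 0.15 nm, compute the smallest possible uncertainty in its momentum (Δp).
3.515 × 10^-25 kg·m/s

Using the Heisenberg uncertainty principle:
ΔxΔp ≥ ℏ/2

The minimum uncertainty in momentum is:
Δp_min = ℏ/(2Δx)
Δp_min = (1.055e-34 J·s) / (2 × 1.500e-10 m)
Δp_min = 3.515e-25 kg·m/s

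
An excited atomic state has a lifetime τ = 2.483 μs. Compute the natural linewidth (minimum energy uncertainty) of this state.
132.544 peV

Using the energy-time uncertainty principle:
ΔEΔt ≥ ℏ/2

The lifetime τ represents the time uncertainty Δt.
The natural linewidth (minimum energy uncertainty) is:

ΔE = ℏ/(2τ)
ΔE = (1.055e-34 J·s) / (2 × 2.483e-06 s)
ΔE = 2.124e-29 J = 132.544 peV

This natural linewidth limits the precision of spectroscopic measurements.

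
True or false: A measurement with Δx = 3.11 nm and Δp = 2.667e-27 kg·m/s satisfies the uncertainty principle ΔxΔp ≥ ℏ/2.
No, it violates the uncertainty principle (impossible measurement).

Calculate the product ΔxΔp:
ΔxΔp = (3.110e-09 m) × (2.667e-27 kg·m/s)
ΔxΔp = 8.294e-36 J·s

Compare to the minimum allowed value ℏ/2:
ℏ/2 = 5.273e-35 J·s

Since ΔxΔp = 8.294e-36 J·s < 5.273e-35 J·s = ℏ/2,
the measurement violates the uncertainty principle.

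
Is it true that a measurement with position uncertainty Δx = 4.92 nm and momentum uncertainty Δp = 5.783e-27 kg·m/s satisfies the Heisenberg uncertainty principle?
No, it violates the uncertainty principle (impossible measurement).

Calculate the product ΔxΔp:
ΔxΔp = (4.920e-09 m) × (5.783e-27 kg·m/s)
ΔxΔp = 2.845e-35 J·s

Compare to the minimum allowed value ℏ/2:
ℏ/2 = 5.273e-35 J·s

Since ΔxΔp = 2.845e-35 J·s < 5.273e-35 J·s = ℏ/2,
the measurement violates the uncertainty principle.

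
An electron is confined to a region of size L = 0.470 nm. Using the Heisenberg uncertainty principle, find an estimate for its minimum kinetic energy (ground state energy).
43.119 meV

Using the uncertainty principle to estimate ground state energy:

1. The position uncertainty is approximately the confinement size:
   Δx ≈ L = 4.700e-10 m

2. From ΔxΔp ≥ ℏ/2, the minimum momentum uncertainty is:
   Δp ≈ ℏ/(2L) = 1.122e-25 kg·m/s

3. The kinetic energy is approximately:
   KE ≈ (Δp)²/(2m) = (1.122e-25)²/(2 × 9.109e-31 kg)
   KE ≈ 6.908e-21 J = 43.119 meV

This is an order-of-magnitude estimate of the ground state energy.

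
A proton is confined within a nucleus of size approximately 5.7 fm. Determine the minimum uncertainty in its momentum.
9.251 × 10^-21 kg·m/s

Using the Heisenberg uncertainty principle:
ΔxΔp ≥ ℏ/2

With Δx ≈ L = 5.700e-15 m (the confinement size):
Δp_min = ℏ/(2Δx)
Δp_min = (1.055e-34 J·s) / (2 × 5.700e-15 m)
Δp_min = 9.251e-21 kg·m/s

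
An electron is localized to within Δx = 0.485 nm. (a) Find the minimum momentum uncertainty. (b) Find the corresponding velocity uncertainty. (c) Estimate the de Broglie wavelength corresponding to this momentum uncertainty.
(a) Δp_min = 1.087 × 10^-25 kg·m/s
(b) Δv_min = 119.348 km/s
(c) λ_dB = 6.095 nm

Step-by-step:

(a) From the uncertainty principle:
Δp_min = ℏ/(2Δx) = (1.055e-34 J·s)/(2 × 4.850e-10 m) = 1.087e-25 kg·m/s

(b) The velocity uncertainty:
Δv = Δp/m = (1.087e-25 kg·m/s)/(9.109e-31 kg) = 1.193e+05 m/s = 119.348 km/s

(c) The de Broglie wavelength for this momentum:
λ = h/p = (6.626e-34 J·s)/(1.087e-25 kg·m/s) = 6.095e-09 m = 6.095 nm

Note: The de Broglie wavelength is comparable to the localization size, as expected from wave-particle duality.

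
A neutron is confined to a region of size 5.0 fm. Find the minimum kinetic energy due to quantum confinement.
207.212 keV

Using the uncertainty principle:

1. Position uncertainty: Δx ≈ 5.000e-15 m
2. Minimum momentum uncertainty: Δp = ℏ/(2Δx) = 1.055e-20 kg·m/s
3. Minimum kinetic energy:
   KE = (Δp)²/(2m) = (1.055e-20)²/(2 × 1.675e-27 kg)
   KE = 3.320e-14 J = 207.212 keV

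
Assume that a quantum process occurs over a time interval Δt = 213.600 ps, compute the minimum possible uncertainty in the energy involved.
1.541 μeV

Using the energy-time uncertainty principle:
ΔEΔt ≥ ℏ/2

The minimum uncertainty in energy is:
ΔE_min = ℏ/(2Δt)
ΔE_min = (1.055e-34 J·s) / (2 × 2.136e-10 s)
ΔE_min = 2.469e-25 J = 1.541 μeV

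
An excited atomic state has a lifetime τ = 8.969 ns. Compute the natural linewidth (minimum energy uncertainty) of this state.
36.694 neV

Using the energy-time uncertainty principle:
ΔEΔt ≥ ℏ/2

The lifetime τ represents the time uncertainty Δt.
The natural linewidth (minimum energy uncertainty) is:

ΔE = ℏ/(2τ)
ΔE = (1.055e-34 J·s) / (2 × 8.969e-09 s)
ΔE = 5.879e-27 J = 36.694 neV

This natural linewidth limits the precision of spectroscopic measurements.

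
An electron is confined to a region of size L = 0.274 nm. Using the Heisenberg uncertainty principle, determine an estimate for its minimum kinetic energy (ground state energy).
126.871 meV

Using the uncertainty principle to estimate ground state energy:

1. The position uncertainty is approximately the confinement size:
   Δx ≈ L = 2.740e-10 m

2. From ΔxΔp ≥ ℏ/2, the minimum momentum uncertainty is:
   Δp ≈ ℏ/(2L) = 1.924e-25 kg·m/s

3. The kinetic energy is approximately:
   KE ≈ (Δp)²/(2m) = (1.924e-25)²/(2 × 9.109e-31 kg)
   KE ≈ 2.033e-20 J = 126.871 meV

This is an order-of-magnitude estimate of the ground state energy.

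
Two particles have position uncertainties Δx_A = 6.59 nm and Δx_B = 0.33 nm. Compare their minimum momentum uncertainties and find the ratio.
Particle B has the larger minimum momentum uncertainty, by a factor of 19.97.

For each particle, the minimum momentum uncertainty is Δp_min = ℏ/(2Δx):

Particle A: Δp_A = ℏ/(2×6.590e-09 m) = 8.001e-27 kg·m/s
Particle B: Δp_B = ℏ/(2×3.300e-10 m) = 1.598e-25 kg·m/s

Ratio: Δp_B/Δp_A = 19.97

Since Δp_min ∝ 1/Δx, the particle with smaller position uncertainty (B) has larger momentum uncertainty.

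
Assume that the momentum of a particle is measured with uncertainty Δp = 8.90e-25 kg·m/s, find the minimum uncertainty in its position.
59.246 pm

Using the Heisenberg uncertainty principle:
ΔxΔp ≥ ℏ/2

The minimum uncertainty in position is:
Δx_min = ℏ/(2Δp)
Δx_min = (1.055e-34 J·s) / (2 × 8.900e-25 kg·m/s)
Δx_min = 5.925e-11 m = 59.246 pm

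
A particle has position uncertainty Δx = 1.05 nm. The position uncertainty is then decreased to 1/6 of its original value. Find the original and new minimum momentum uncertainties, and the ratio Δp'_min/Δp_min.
Original Δp_min = 5.022 × 10^-26 kg·m/s; new Δp'_min = 3.013 × 10^-25 kg·m/s; ratio Δp'_min/Δp_min = 6.

From the uncertainty principle ΔxΔp ≥ ℏ/2, the minimum momentum uncertainty is Δp_min = ℏ/(2Δx).

Original (Δx = 1.05 nm = 1.050e-09 m):
Δp_min = (1.055e-34 J·s)/(2 × 1.050e-09 m) = 5.022e-26 kg·m/s

When Δx → (1/6)Δx:
Δp'_min = ℏ/(2 × (1/6)Δx) = 6 × ℏ/(2Δx) = 6 × Δp_min
Δp'_min = 6 × 5.022e-26 kg·m/s = 3.013e-25 kg·m/s

Since Δp_min ∝ 1/Δx, when Δx is decreased to 1/6 of its original value, Δp_min increases to 6 times its original value.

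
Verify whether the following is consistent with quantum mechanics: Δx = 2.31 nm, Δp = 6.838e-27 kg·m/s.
No, it violates the uncertainty principle (impossible measurement).

Calculate the product ΔxΔp:
ΔxΔp = (2.310e-09 m) × (6.838e-27 kg·m/s)
ΔxΔp = 1.580e-35 J·s

Compare to the minimum allowed value ℏ/2:
ℏ/2 = 5.273e-35 J·s

Since ΔxΔp = 1.580e-35 J·s < 5.273e-35 J·s = ℏ/2,
the measurement violates the uncertainty principle.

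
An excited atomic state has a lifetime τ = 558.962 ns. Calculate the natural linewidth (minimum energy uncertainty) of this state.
588.781 peV

Using the energy-time uncertainty principle:
ΔEΔt ≥ ℏ/2

The lifetime τ represents the time uncertainty Δt.
The natural linewidth (minimum energy uncertainty) is:

ΔE = ℏ/(2τ)
ΔE = (1.055e-34 J·s) / (2 × 5.590e-07 s)
ΔE = 9.433e-29 J = 588.781 peV

This natural linewidth limits the precision of spectroscopic measurements.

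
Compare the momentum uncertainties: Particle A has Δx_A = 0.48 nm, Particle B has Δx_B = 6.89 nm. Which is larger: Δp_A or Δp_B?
Particle A has the larger minimum momentum uncertainty, by a factor of 14.35.

For each particle, the minimum momentum uncertainty is Δp_min = ℏ/(2Δx):

Particle A: Δp_A = ℏ/(2×4.800e-10 m) = 1.099e-25 kg·m/s
Particle B: Δp_B = ℏ/(2×6.890e-09 m) = 7.653e-27 kg·m/s

Ratio: Δp_A/Δp_B = 14.35

Since Δp_min ∝ 1/Δx, the particle with smaller position uncertainty (A) has larger momentum uncertainty.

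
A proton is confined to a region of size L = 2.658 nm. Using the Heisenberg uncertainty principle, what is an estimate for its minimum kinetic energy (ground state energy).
734.250 neV

Using the uncertainty principle to estimate ground state energy:

1. The position uncertainty is approximately the confinement size:
   Δx ≈ L = 2.658e-09 m

2. From ΔxΔp ≥ ℏ/2, the minimum momentum uncertainty is:
   Δp ≈ ℏ/(2L) = 1.984e-26 kg·m/s

3. The kinetic energy is approximately:
   KE ≈ (Δp)²/(2m) = (1.984e-26)²/(2 × 1.673e-27 kg)
   KE ≈ 1.176e-25 J = 734.250 neV

This is an order-of-magnitude estimate of the ground state energy.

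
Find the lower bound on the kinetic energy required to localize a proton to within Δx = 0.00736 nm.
95.763 meV

Localizing a particle requires giving it sufficient momentum uncertainty:

1. From uncertainty principle: Δp ≥ ℏ/(2Δx)
   Δp_min = (1.055e-34 J·s) / (2 × 7.360e-12 m)
   Δp_min = 7.164e-24 kg·m/s

2. This momentum uncertainty corresponds to kinetic energy:
   KE ≈ (Δp)²/(2m) = (7.164e-24)²/(2 × 1.673e-27 kg)
   KE = 1.534e-20 J = 95.763 meV

Tighter localization requires more energy.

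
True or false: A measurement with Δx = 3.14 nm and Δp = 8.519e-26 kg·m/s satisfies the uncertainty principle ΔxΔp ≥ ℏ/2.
Yes, it satisfies the uncertainty principle.

Calculate the product ΔxΔp:
ΔxΔp = (3.140e-09 m) × (8.519e-26 kg·m/s)
ΔxΔp = 2.675e-34 J·s

Compare to the minimum allowed value ℏ/2:
ℏ/2 = 5.273e-35 J·s

Since ΔxΔp = 2.675e-34 J·s ≥ 5.273e-35 J·s = ℏ/2,
the measurement satisfies the uncertainty principle.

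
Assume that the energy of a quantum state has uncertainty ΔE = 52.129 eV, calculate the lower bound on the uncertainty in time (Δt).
6.313 as

Using the energy-time uncertainty principle:
ΔEΔt ≥ ℏ/2

The minimum uncertainty in time is:
Δt_min = ℏ/(2ΔE)
Δt_min = (1.055e-34 J·s) / (2 × 8.352e-18 J)
Δt_min = 6.313e-18 s = 6.313 as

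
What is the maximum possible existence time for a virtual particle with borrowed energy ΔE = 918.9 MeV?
3.582 × 10^-25 s

Using the energy-time uncertainty principle:
ΔEΔt ≥ ℏ/2

For a virtual particle borrowing energy ΔE, the maximum lifetime is:
Δt_max = ℏ/(2ΔE)

Converting energy:
ΔE = 918.9 MeV = 1.472e-10 J

Δt_max = (1.055e-34 J·s) / (2 × 1.472e-10 J)
Δt_max = 3.582e-25 s = 3.582 × 10^-25 s

Virtual particles with higher borrowed energy exist for shorter times.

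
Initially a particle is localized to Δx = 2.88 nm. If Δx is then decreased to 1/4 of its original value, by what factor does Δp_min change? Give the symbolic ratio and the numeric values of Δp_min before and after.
Original Δp_min = 1.831 × 10^-26 kg·m/s; new Δp'_min = 7.323 × 10^-26 kg·m/s; ratio Δp'_min/Δp_min = 4.

From the uncertainty principle ΔxΔp ≥ ℏ/2, the minimum momentum uncertainty is Δp_min = ℏ/(2Δx).

Original (Δx = 2.88 nm = 2.880e-09 m):
Δp_min = (1.055e-34 J·s)/(2 × 2.880e-09 m) = 1.831e-26 kg·m/s

When Δx → (1/4)Δx:
Δp'_min = ℏ/(2 × (1/4)Δx) = 4 × ℏ/(2Δx) = 4 × Δp_min
Δp'_min = 4 × 1.831e-26 kg·m/s = 7.323e-26 kg·m/s

Since Δp_min ∝ 1/Δx, when Δx is decreased to 1/4 of its original value, Δp_min increases to 4 times its original value.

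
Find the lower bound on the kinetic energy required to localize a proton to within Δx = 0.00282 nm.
652.313 meV

Localizing a particle requires giving it sufficient momentum uncertainty:

1. From uncertainty principle: Δp ≥ ℏ/(2Δx)
   Δp_min = (1.055e-34 J·s) / (2 × 2.820e-12 m)
   Δp_min = 1.870e-23 kg·m/s

2. This momentum uncertainty corresponds to kinetic energy:
   KE ≈ (Δp)²/(2m) = (1.870e-23)²/(2 × 1.673e-27 kg)
   KE = 1.045e-19 J = 652.313 meV

Tighter localization requires more energy.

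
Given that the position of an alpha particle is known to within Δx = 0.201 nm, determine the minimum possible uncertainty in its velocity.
39.480 m/s

Using the Heisenberg uncertainty principle and Δp = mΔv:
ΔxΔp ≥ ℏ/2
Δx(mΔv) ≥ ℏ/2

The minimum uncertainty in velocity is:
Δv_min = ℏ/(2mΔx)
Δv_min = (1.055e-34 J·s) / (2 × 6.645e-27 kg × 2.010e-10 m)
Δv_min = 3.948e+01 m/s = 39.480 m/s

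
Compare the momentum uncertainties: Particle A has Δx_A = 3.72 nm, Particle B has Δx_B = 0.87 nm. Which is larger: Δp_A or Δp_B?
Particle B has the larger minimum momentum uncertainty, by a factor of 4.28.

For each particle, the minimum momentum uncertainty is Δp_min = ℏ/(2Δx):

Particle A: Δp_A = ℏ/(2×3.720e-09 m) = 1.417e-26 kg·m/s
Particle B: Δp_B = ℏ/(2×8.700e-10 m) = 6.061e-26 kg·m/s

Ratio: Δp_B/Δp_A = 4.28

Since Δp_min ∝ 1/Δx, the particle with smaller position uncertainty (B) has larger momentum uncertainty.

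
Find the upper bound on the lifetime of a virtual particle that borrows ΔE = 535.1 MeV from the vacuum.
6.150 × 10^-25 s

Using the energy-time uncertainty principle:
ΔEΔt ≥ ℏ/2

For a virtual particle borrowing energy ΔE, the maximum lifetime is:
Δt_max = ℏ/(2ΔE)

Converting energy:
ΔE = 535.1 MeV = 8.573e-11 J

Δt_max = (1.055e-34 J·s) / (2 × 8.573e-11 J)
Δt_max = 6.150e-25 s = 6.150 × 10^-25 s

Virtual particles with higher borrowed energy exist for shorter times.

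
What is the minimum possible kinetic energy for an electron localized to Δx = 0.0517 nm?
3.564 eV

Localizing a particle requires giving it sufficient momentum uncertainty:

1. From uncertainty principle: Δp ≥ ℏ/(2Δx)
   Δp_min = (1.055e-34 J·s) / (2 × 5.170e-11 m)
   Δp_min = 1.020e-24 kg·m/s

2. This momentum uncertainty corresponds to kinetic energy:
   KE ≈ (Δp)²/(2m) = (1.020e-24)²/(2 × 9.109e-31 kg)
   KE = 5.709e-19 J = 3.564 eV

Tighter localization requires more energy.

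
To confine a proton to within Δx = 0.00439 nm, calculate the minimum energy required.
269.169 meV

Localizing a particle requires giving it sufficient momentum uncertainty:

1. From uncertainty principle: Δp ≥ ℏ/(2Δx)
   Δp_min = (1.055e-34 J·s) / (2 × 4.390e-12 m)
   Δp_min = 1.201e-23 kg·m/s

2. This momentum uncertainty corresponds to kinetic energy:
   KE ≈ (Δp)²/(2m) = (1.201e-23)²/(2 × 1.673e-27 kg)
   KE = 4.313e-20 J = 269.169 meV

Tighter localization requires more energy.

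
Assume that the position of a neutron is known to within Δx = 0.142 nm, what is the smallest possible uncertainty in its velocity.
221.698 m/s

Using the Heisenberg uncertainty principle and Δp = mΔv:
ΔxΔp ≥ ℏ/2
Δx(mΔv) ≥ ℏ/2

The minimum uncertainty in velocity is:
Δv_min = ℏ/(2mΔx)
Δv_min = (1.055e-34 J·s) / (2 × 1.675e-27 kg × 1.420e-10 m)
Δv_min = 2.217e+02 m/s = 221.698 m/s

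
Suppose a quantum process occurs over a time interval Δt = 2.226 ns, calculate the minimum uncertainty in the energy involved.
147.846 neV

Using the energy-time uncertainty principle:
ΔEΔt ≥ ℏ/2

The minimum uncertainty in energy is:
ΔE_min = ℏ/(2Δt)
ΔE_min = (1.055e-34 J·s) / (2 × 2.226e-09 s)
ΔE_min = 2.369e-26 J = 147.846 neV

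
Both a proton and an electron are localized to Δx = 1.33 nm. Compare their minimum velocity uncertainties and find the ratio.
The electron has the larger minimum velocity uncertainty, by a ratio of 1836.2.

For both particles, Δp_min = ℏ/(2Δx) = 3.965e-26 kg·m/s (same for both).

The velocity uncertainty is Δv = Δp/m:
- proton: Δv = 3.965e-26 / 1.673e-27 = 2.370e+01 m/s = 23.703 m/s
- electron: Δv = 3.965e-26 / 9.109e-31 = 4.352e+04 m/s = 43.522 km/s

Ratio: 4.352e+04 / 2.370e+01 = 1836.2

The lighter particle has larger velocity uncertainty because Δv ∝ 1/m.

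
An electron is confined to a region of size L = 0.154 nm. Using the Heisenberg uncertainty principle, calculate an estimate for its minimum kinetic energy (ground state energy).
401.626 meV

Using the uncertainty principle to estimate ground state energy:

1. The position uncertainty is approximately the confinement size:
   Δx ≈ L = 1.540e-10 m

2. From ΔxΔp ≥ ℏ/2, the minimum momentum uncertainty is:
   Δp ≈ ℏ/(2L) = 3.424e-25 kg·m/s

3. The kinetic energy is approximately:
   KE ≈ (Δp)²/(2m) = (3.424e-25)²/(2 × 9.109e-31 kg)
   KE ≈ 6.435e-20 J = 401.626 meV

This is an order-of-magnitude estimate of the ground state energy.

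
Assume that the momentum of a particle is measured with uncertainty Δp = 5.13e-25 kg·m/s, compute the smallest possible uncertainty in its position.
102.785 pm

Using the Heisenberg uncertainty principle:
ΔxΔp ≥ ℏ/2

The minimum uncertainty in position is:
Δx_min = ℏ/(2Δp)
Δx_min = (1.055e-34 J·s) / (2 × 5.130e-25 kg·m/s)
Δx_min = 1.028e-10 m = 102.785 pm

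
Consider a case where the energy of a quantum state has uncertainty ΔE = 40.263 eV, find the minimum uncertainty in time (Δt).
8.174 as

Using the energy-time uncertainty principle:
ΔEΔt ≥ ℏ/2

The minimum uncertainty in time is:
Δt_min = ℏ/(2ΔE)
Δt_min = (1.055e-34 J·s) / (2 × 6.451e-18 J)
Δt_min = 8.174e-18 s = 8.174 as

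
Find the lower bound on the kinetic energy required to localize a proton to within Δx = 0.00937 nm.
59.085 meV

Localizing a particle requires giving it sufficient momentum uncertainty:

1. From uncertainty principle: Δp ≥ ℏ/(2Δx)
   Δp_min = (1.055e-34 J·s) / (2 × 9.370e-12 m)
   Δp_min = 5.627e-24 kg·m/s

2. This momentum uncertainty corresponds to kinetic energy:
   KE ≈ (Δp)²/(2m) = (5.627e-24)²/(2 × 1.673e-27 kg)
   KE = 9.466e-21 J = 59.085 meV

Tighter localization requires more energy.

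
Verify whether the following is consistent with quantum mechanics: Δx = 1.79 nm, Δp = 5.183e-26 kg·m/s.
Yes, it satisfies the uncertainty principle.

Calculate the product ΔxΔp:
ΔxΔp = (1.790e-09 m) × (5.183e-26 kg·m/s)
ΔxΔp = 9.278e-35 J·s

Compare to the minimum allowed value ℏ/2:
ℏ/2 = 5.273e-35 J·s

Since ΔxΔp = 9.278e-35 J·s ≥ 5.273e-35 J·s = ℏ/2,
the measurement satisfies the uncertainty principle.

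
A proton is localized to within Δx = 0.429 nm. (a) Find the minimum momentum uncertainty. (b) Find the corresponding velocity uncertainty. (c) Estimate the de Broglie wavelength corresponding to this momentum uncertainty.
(a) Δp_min = 1.229 × 10^-25 kg·m/s
(b) Δv_min = 73.484 m/s
(c) λ_dB = 5.391 nm

Step-by-step:

(a) From the uncertainty principle:
Δp_min = ℏ/(2Δx) = (1.055e-34 J·s)/(2 × 4.290e-10 m) = 1.229e-25 kg·m/s

(b) The velocity uncertainty:
Δv = Δp/m = (1.229e-25 kg·m/s)/(1.673e-27 kg) = 7.348e+01 m/s = 73.484 m/s

(c) The de Broglie wavelength for this momentum:
λ = h/p = (6.626e-34 J·s)/(1.229e-25 kg·m/s) = 5.391e-09 m = 5.391 nm

Note: The de Broglie wavelength is comparable to the localization size, as expected from wave-particle duality.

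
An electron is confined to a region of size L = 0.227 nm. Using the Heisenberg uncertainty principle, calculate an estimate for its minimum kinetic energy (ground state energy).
184.846 meV

Using the uncertainty principle to estimate ground state energy:

1. The position uncertainty is approximately the confinement size:
   Δx ≈ L = 2.270e-10 m

2. From ΔxΔp ≥ ℏ/2, the minimum momentum uncertainty is:
   Δp ≈ ℏ/(2L) = 2.323e-25 kg·m/s

3. The kinetic energy is approximately:
   KE ≈ (Δp)²/(2m) = (2.323e-25)²/(2 × 9.109e-31 kg)
   KE ≈ 2.962e-20 J = 184.846 meV

This is an order-of-magnitude estimate of the ground state energy.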